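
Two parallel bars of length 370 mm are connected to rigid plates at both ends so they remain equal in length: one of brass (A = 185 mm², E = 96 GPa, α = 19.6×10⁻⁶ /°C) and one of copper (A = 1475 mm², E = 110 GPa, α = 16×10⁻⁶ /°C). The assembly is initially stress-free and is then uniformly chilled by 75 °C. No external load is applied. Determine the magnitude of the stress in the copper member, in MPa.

The brass has the larger α, so on cooling it would change length more than the copper if both were free. The rigid plates force a common final length, so the brass is put into tension and the copper into compression, with equal and opposite forces P (no external load).
Equating the net (thermal + elastic) strains gives |α₁ − α₂|·ΔT = P·[1/(A₁E₁) + 1/(A₂E₂)].
|α₁ − α₂|·ΔT = 3.6×10⁻⁶ × 75 = 0.00027.
1/(A₁E₁) + 1/(A₂E₂) = 1/(185×96×10³) + 1/(1475×110×10³) = 6.247×10⁻⁸ N⁻¹.
So P = 0.00027 / 6.247×10⁻⁸ = 4.322 kN.
σ_{copper} = P/A₂ = 4322/1475 = 2.93 MPa, compressive.

σ ≈ 2.93 MPa (compressive)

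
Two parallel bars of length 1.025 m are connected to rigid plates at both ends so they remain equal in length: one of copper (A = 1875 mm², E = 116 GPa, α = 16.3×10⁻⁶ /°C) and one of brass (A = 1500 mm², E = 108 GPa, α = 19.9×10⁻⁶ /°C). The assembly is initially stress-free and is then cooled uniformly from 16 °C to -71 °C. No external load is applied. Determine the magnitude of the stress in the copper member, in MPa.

Equilibrium of a rigid end plate with no external load gives equal and opposite internal forces ±P in the two members. Since α_{brass} > α_{copper}, cooling drives the brass into tension and the copper into compression.
Setting the final lengths equal and cancelling L: (α₁ − α₂)ΔT = P/(A₁E₁) + P/(A₂E₂).
|α₁ − α₂|·ΔT = 3.6×10⁻⁶ × 87 = 0.0003132.
1/(A₁E₁) + 1/(A₂E₂) = 1/(1875×116×10³) + 1/(1500×108×10³) = 1.077×10⁻⁸ N⁻¹.
P = 0.0003132 / 1.077×10⁻⁸ = 29080 N = 29.08 kN.
σ_{copper} = P/A₁ = 29080/1875 = 15.51 MPa, compressive.

σ ≈ 15.5 MPa (compressive)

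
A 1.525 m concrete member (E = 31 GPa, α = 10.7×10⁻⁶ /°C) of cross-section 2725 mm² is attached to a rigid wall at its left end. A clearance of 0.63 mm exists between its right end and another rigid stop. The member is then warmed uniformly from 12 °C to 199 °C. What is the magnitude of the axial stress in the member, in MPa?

σ ≈ 49.2 MPa (compressive)

Free thermal elongation = αΔT L = 10.7×10⁻⁶ × 187 × 1525 = 3.051 mm.
The gap closes (δ_free > 0.63 mm) and the wall then resists a further 3.051 − 0.63 = 2.421 mm of expansion.
So σ = E(δ_free − g)/L = 31×10³ × 2.421/1525 = 49.22 MPa.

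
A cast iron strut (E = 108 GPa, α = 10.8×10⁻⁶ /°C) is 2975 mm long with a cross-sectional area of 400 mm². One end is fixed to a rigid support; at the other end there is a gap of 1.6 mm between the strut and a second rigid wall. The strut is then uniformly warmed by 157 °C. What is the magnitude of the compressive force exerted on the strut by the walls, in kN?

Free thermal elongation = αΔT L = 10.8×10⁻⁶ × 157 × 2975 = 5.044 mm.
This exceeds the 1.6 mm gap, so the wall pushes back. The portion of expansion that must be recovered elastically is δ_free − gap = 5.044 − 1.6 = 3.444 mm.
That suppressed elongation corresponds to σ = E·Δ/L = 108×10³ × 3.444/2975 = 125 MPa.
Force on the wall = σA = 125 × 400 mm² = 50.02 kN.

P ≈ 50 kN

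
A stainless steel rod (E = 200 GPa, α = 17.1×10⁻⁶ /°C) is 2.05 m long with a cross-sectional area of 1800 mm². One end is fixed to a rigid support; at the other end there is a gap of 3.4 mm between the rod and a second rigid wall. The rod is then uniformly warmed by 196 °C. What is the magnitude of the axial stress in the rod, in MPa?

σ ≈ 339 MPa (compressive)

If the wall were absent the rod would grow by αΔT L = 17.1×10⁻⁶ × 196 × 2050 = 6.871 mm.
This exceeds the 3.4 mm gap, so the wall pushes back. The portion of expansion that must be recovered elastically is δ_free − gap = 6.871 − 3.4 = 3.471 mm.
Compatibility: PL/(AE) = 3.471 mm, so σ = P/A = E × (3.471/2050) = 338.6 MPa.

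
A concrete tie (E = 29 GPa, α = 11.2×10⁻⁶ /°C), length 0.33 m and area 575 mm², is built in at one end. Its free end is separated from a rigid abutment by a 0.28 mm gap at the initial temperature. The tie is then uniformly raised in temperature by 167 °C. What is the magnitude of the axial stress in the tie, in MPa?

If the wall were absent the tie would grow by αΔT L = 11.2×10⁻⁶ × 167 × 330 = 0.6172 mm.
After closing the 0.28 mm clearance, 0.6172 − 0.28 = 0.3372 mm of expansion remains to be suppressed by the wall.
Compatibility: PL/(AE) = 0.3372 mm, so σ = P/A = E × (0.3372/330) = 29.64 MPa.

σ ≈ 29.6 MPa (compressive)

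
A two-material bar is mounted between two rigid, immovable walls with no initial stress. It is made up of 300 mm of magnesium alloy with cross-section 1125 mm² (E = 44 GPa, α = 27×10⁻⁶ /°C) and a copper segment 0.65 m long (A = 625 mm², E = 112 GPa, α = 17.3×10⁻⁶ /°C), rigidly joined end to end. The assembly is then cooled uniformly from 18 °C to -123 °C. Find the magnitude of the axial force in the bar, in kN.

If the supports were absent, the total length change would be Σ αᵢΔT Lᵢ = 27×10⁻⁶×141×300 + 17.3×10⁻⁶×141×650 = 2.728 mm.
The walls prevent any net length change, so an axial force P (same in every segment) develops. Compatibility: P · Σ Lᵢ/(AᵢEᵢ) = δ_free.
The series flexibility is Σ Lᵢ/(AᵢEᵢ) = 300/(1125×44×10³) + 650/(625×112×10³) = 1.535×10⁻⁵ mm/N.
Hence P = δ_free / Σ(L/AE) = 2.728/1.535×10⁻⁵ = 177.7 kN (tensile).

P ≈ 178 kN (tensile)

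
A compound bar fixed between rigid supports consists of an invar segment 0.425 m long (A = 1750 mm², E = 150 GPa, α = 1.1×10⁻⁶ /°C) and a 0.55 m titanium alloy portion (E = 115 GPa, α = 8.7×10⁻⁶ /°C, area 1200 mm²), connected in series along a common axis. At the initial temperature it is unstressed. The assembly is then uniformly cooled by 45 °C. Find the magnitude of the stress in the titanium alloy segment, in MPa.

σ ≈ 35.1 MPa (tensile)

With the walls removed the bar would change length by δ_free = Σ αᵢΔT Lᵢ = 1.1×10⁻⁶×45×425 + 8.7×10⁻⁶×45×550 = 0.2364 mm.
The walls prevent any net length change, so an axial force P (same in every segment) develops. Compatibility: P · Σ Lᵢ/(AᵢEᵢ) = δ_free.
Σ Lᵢ/(AᵢEᵢ) = 425/(1750×150×10³) + 550/(1200×115×10³) = 5.605×10⁻⁶ mm/N.
Hence P = δ_free / Σ(L/AE) = 0.2364/5.605×10⁻⁶ = 42.17 kN (tensile).
σ_{titanium alloy} = P / A = 42170 / 1200 = 35.14 MPa.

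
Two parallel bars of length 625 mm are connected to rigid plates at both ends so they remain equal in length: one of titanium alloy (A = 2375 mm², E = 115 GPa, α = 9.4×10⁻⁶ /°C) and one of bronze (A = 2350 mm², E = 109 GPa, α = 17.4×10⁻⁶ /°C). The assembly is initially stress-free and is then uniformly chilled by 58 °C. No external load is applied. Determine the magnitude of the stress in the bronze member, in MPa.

σ ≈ 26.1 MPa (tensile)

Both members must finish at the same length. With the larger α, the bronze tends to over-contract; the plates restrain it, putting the bronze in tension and the titanium alloy in compression. With no external load the two internal forces are equal and opposite, magnitude P.
Setting the final lengths equal and cancelling L: (α₁ − α₂)ΔT = P/(A₁E₁) + P/(A₂E₂).
|α₁ − α₂|·ΔT = 8×10⁻⁶ × 58 = 0.000464.
1/(A₁E₁) + 1/(A₂E₂) = 1/(2375×115×10³) + 1/(2350×109×10³) = 7.565×10⁻⁹ N⁻¹.
P = 0.000464 / 7.565×10⁻⁹ = 61330 N = 61.33 kN.
σ_{bronze} = P/A₂ = 61330/2350 = 26.1 MPa, tensile.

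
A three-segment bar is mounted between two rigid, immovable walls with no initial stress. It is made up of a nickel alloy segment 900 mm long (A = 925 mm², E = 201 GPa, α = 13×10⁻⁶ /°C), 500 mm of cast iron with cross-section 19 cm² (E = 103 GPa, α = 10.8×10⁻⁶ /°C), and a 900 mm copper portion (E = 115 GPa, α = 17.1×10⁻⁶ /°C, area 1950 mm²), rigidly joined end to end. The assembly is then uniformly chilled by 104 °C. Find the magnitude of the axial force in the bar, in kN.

With the walls removed the bar would change length by δ_free = Σ αᵢΔT Lᵢ = 13×10⁻⁶×104×900 + 10.8×10⁻⁶×104×500 + 17.1×10⁻⁶×104×900 = 3.379 mm.
The rigid supports impose zero overall length change; the single axial force P common to all segments must satisfy P Σ Lᵢ/(AᵢEᵢ) = δ_free.
The series flexibility is Σ Lᵢ/(AᵢEᵢ) = 900/(925×201×10³) + 500/(1900×103×10³) + 900/(1950×115×10³) = 1.141×10⁻⁵ mm/N.
P = 3.379 / 1.141×10⁻⁵ = 296200 N = 296.2 kN, tensile.

P ≈ 296 kN (tensile)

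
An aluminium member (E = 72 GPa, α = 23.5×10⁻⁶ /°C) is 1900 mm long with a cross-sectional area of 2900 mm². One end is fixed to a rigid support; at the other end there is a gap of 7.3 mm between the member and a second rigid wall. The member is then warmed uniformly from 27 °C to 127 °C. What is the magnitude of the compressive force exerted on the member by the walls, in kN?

Free thermal elongation = αΔT L = 23.5×10⁻⁶ × 100 × 1900 = 4.465 mm.
This is smaller than the 7.3 mm clearance, so the member expands freely without reaching the stop — the stress is zero.

P ≈ 0 kN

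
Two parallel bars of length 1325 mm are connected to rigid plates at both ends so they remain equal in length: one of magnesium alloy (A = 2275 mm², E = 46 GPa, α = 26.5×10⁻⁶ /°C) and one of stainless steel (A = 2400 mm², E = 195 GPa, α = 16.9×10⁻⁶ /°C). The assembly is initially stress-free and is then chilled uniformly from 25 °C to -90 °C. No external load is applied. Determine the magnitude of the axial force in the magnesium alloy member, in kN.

Both members must finish at the same length. With the larger α, the magnesium alloy tends to over-contract; the plates restrain it, putting the magnesium alloy in tension and the stainless steel in compression. With no external load the two internal forces are equal and opposite, magnitude P.
Equating the net (thermal + elastic) strains gives |α₁ − α₂|·ΔT = P·[1/(A₁E₁) + 1/(A₂E₂)].
|α₁ − α₂|·ΔT = 9.6×10⁻⁶ × 115 = 0.001104.
1/(A₁E₁) + 1/(A₂E₂) = 1/(2275×46×10³) + 1/(2400×195×10³) = 1.169×10⁻⁸ N⁻¹.
So P = 0.001104 / 1.169×10⁻⁸ = 94.42 kN.

P ≈ 94.4 kN (tensile in the magnesium alloy)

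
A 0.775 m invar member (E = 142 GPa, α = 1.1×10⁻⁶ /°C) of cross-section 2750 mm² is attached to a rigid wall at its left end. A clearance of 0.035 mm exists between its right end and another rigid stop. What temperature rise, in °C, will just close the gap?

Contact occurs when the free expansion equals the gap: αΔT L = 0.035 mm.
So ΔT = g/(αL) = 0.035/(1.1×10⁻⁶ × 775) = 41.06 °C.

ΔT ≈ 41.1 °C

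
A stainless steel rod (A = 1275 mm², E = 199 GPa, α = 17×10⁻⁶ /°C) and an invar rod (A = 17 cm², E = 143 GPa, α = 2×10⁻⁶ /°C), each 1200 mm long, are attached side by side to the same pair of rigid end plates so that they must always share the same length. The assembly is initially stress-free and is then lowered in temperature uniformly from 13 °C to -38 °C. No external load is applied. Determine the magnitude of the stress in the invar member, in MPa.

σ ≈ 55.9 MPa (compressive)

The stainless steel has the larger α, so on cooling it would change length more than the invar if both were free. The rigid plates force a common final length, so the stainless steel is put into tension and the invar into compression, with equal and opposite forces P (no external load).
Equating the net (thermal + elastic) strains gives |α₁ − α₂|·ΔT = P·[1/(A₁E₁) + 1/(A₂E₂)].
|α₁ − α₂|·ΔT = 15×10⁻⁶ × 51 = 0.000765.
1/(A₁E₁) + 1/(A₂E₂) = 1/(1275×199×10³) + 1/(1700×143×10³) = 8.055×10⁻⁹ N⁻¹.
So P = 0.000765 / 8.055×10⁻⁹ = 94.97 kN.
σ_{invar} = P/A₂ = 94970/1700 = 55.87 MPa, compressive.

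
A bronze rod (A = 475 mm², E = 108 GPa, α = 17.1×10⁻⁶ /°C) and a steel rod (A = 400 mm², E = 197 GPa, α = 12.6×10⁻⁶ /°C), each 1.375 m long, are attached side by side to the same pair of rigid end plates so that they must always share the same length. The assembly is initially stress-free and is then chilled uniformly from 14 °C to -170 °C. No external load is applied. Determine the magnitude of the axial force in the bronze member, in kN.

P ≈ 25.7 kN (tensile in the bronze)

The bronze has the larger α, so on cooling it would change length more than the steel if both were free. The rigid plates force a common final length, so the bronze is put into tension and the steel into compression, with equal and opposite forces P (no external load).
Equating the net (thermal + elastic) strains gives |α₁ − α₂|·ΔT = P·[1/(A₁E₁) + 1/(A₂E₂)].
|α₁ − α₂|·ΔT = 4.5×10⁻⁶ × 184 = 0.000828.
1/(A₁E₁) + 1/(A₂E₂) = 1/(475×108×10³) + 1/(400×197×10³) = 3.218×10⁻⁸ N⁻¹.
P = 0.000828 / 3.218×10⁻⁸ = 25730 N = 25.73 kN.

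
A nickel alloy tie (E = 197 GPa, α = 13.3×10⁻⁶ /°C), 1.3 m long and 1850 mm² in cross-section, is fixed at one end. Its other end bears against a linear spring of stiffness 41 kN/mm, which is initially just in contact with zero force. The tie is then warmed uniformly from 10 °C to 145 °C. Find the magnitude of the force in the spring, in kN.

Free thermal expansion: δ_free = αΔT L = 13.3×10⁻⁶ × 135 × 1300 = 2.334 mm.
Let P be the compressive force at the spring. The tie shortens elastically by PL/(AE) and the spring compresses by P/k; together these equal δ_free.
So P = δ_free / [L/(AE) + 1/k] = 2.334 / [ 1300/(1850×197×10³) + 1/(41×10³) ].
P = 2.334 / 2.796×10⁻⁵ = 83490 N.

P ≈ 83.5 kN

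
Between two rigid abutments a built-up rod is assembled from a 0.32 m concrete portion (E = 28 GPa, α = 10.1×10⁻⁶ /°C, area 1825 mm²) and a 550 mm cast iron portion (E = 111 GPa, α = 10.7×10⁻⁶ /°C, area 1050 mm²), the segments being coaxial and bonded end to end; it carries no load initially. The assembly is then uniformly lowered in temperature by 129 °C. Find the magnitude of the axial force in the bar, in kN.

Free thermal contraction of the whole bar: Σ αᵢΔT Lᵢ = 10.1×10⁻⁶×129×320 + 10.7×10⁻⁶×129×550 = 1.176 mm.
The walls prevent any net length change, so an axial force P (same in every segment) develops. Compatibility: P · Σ Lᵢ/(AᵢEᵢ) = δ_free.
The series flexibility is Σ Lᵢ/(AᵢEᵢ) = 320/(1825×28×10³) + 550/(1050×111×10³) = 1.098×10⁻⁵ mm/N.
So P = 1.176 / 1.098×10⁻⁵ = 107.1 kN, tensile.

P ≈ 107 kN (tensile)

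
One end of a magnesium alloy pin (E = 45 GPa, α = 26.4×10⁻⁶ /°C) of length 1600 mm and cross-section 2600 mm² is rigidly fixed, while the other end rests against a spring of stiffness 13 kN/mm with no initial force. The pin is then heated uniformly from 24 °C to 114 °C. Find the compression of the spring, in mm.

If the spring were absent the pin would lengthen by αΔT L = 26.4×10⁻⁶ × 90 × 1600 = 3.802 mm.
With a force P in the spring, the elastic change of the pin is PL/(AE) and that of the spring is P/k; compatibility requires their sum to equal δ_free.
P [ L/(AE) + 1/k ] = δ_free → P [ 1600/(2600×45×10³) + 1/(13×10³) ] = 3.802.
P = 3.802 / 9.06×10⁻⁵ = 41960 N.
Spring compression = P/k = 41960/(13×10³) = 3.228 mm.

δ ≈ 3.23 mm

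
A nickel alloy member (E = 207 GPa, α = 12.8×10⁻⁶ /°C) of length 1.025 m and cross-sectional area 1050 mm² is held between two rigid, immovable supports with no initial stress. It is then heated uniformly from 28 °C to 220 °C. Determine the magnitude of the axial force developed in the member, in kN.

P ≈ 534 kN (compressive)

Full restraint means ε = 0, so the stress is σ = EαΔT = 207×10³ × 12.8×10⁻⁶ × 192 = 508.7 MPa.
P = AEαΔT = 1050 × 207×10³ × 12.8×10⁻⁶ × 192 = 534.2 kN (compressive).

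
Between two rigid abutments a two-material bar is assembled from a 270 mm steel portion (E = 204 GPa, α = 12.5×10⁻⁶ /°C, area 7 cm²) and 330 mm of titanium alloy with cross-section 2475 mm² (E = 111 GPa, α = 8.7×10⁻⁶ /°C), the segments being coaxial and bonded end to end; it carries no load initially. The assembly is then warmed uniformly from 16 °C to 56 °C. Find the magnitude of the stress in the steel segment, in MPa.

σ ≈ 115 MPa (compressive)

If the supports were absent, the total length change would be Σ αᵢΔT Lᵢ = 12.5×10⁻⁶×40×270 + 8.7×10⁻⁶×40×330 = 0.2498 mm.
The rigid supports impose zero overall length change; the single axial force P common to all segments must satisfy P Σ Lᵢ/(AᵢEᵢ) = δ_free.
Σ Lᵢ/(AᵢEᵢ) = 270/(700×204×10³) + 330/(2475×111×10³) = 3.092×10⁻⁶ mm/N.
Hence P = δ_free / Σ(L/AE) = 0.2498/3.092×10⁻⁶ = 80.8 kN (compressive).
σ_{steel} = P / A = 80800 / 700 = 115.4 MPa.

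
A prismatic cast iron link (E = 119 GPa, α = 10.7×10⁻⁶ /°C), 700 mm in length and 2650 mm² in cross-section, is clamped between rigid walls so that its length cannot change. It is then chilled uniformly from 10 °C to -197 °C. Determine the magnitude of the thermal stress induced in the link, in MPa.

σ ≈ 264 MPa (tensile)

With length fixed, the mechanical strain must cancel the thermal strain αΔT = 10.7×10⁻⁶ × 207 = 2214.9×10⁻⁶.
Hence σ = E·αΔT = 119×10³ × 2214.9×10⁻⁶ = 263.6 MPa, tensile.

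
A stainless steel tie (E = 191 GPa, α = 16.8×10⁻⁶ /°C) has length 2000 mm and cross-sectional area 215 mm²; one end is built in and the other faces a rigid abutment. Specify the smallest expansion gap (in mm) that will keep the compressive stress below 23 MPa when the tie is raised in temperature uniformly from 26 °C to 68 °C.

g ≈ 1.17 mm

With no wall the tie would lengthen by αΔT L = 16.8×10⁻⁶ × 42 × 2000 = 1.411 mm.
A stress of 23 MPa corresponds to the wall pushing the tie back by σL/E = 23×2000/(191×10³) = 0.2408 mm.
The gap must absorb the remainder: g_min = 1.411 − 0.2408 = 1.17 mm.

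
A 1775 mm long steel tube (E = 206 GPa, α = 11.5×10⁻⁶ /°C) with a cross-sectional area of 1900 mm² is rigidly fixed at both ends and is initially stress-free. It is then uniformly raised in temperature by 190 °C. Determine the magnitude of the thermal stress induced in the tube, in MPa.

σ ≈ 450 MPa (compressive)

Because both ends are immovable the net strain is zero, and the suppressed thermal strain is αΔT = 11.5×10⁻⁶ × 190 = 2185×10⁻⁶.
The stress required to suppress this strain is σ = Eε = 206×10³ × 2185×10⁻⁶ = 450.1 MPa, compressive since the tube is trying to expand.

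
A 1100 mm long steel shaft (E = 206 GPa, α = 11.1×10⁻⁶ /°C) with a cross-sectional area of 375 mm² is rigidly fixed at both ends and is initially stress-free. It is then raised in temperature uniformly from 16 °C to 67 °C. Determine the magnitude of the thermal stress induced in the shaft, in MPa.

Because both ends are immovable the net strain is zero, and the suppressed thermal strain is αΔT = 11.1×10⁻⁶ × 51 = 566.1×10⁻⁶.
Hence σ = E·αΔT = 206×10³ × 566.1×10⁻⁶ = 116.6 MPa, compressive.

σ ≈ 117 MPa (compressive)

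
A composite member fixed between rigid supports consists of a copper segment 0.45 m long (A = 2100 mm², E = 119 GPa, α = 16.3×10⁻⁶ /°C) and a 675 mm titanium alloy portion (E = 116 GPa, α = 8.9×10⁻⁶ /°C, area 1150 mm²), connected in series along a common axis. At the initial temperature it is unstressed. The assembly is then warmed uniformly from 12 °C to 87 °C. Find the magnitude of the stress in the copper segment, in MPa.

If the supports were absent, the total length change would be Σ αᵢΔT Lᵢ = 16.3×10⁻⁶×75×450 + 8.9×10⁻⁶×75×675 = 1.001 mm.
The walls prevent any net length change, so an axial force P (same in every segment) develops. Compatibility: P · Σ Lᵢ/(AᵢEᵢ) = δ_free.
The series flexibility is Σ Lᵢ/(AᵢEᵢ) = 450/(2100×119×10³) + 675/(1150×116×10³) = 6.861×10⁻⁶ mm/N.
P = 1.001 / 6.861×10⁻⁶ = 145900 N = 145.9 kN, compressive.
σ_{copper} = P / A = 145900 / 2100 = 69.46 MPa.

σ ≈ 69.5 MPa (compressive)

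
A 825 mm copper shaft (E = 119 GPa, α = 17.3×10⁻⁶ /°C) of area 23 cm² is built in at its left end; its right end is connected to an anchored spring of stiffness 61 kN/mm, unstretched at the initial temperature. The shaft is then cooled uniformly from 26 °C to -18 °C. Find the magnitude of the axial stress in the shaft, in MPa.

σ ≈ 14.1 MPa (tensile)

The unrestrained thermal change is αΔT L = 17.3×10⁻⁶ × 44 × 825 = 0.628 mm.
With a force P in the spring, the elastic change of the shaft is PL/(AE) and that of the spring is P/k; compatibility requires their sum to equal δ_free.
So P = δ_free / [L/(AE) + 1/k] = 0.628 / [ 825/(2300×119×10³) + 1/(61×10³) ].
P = 0.628 / 1.941×10⁻⁵ = 32360 N.
σ = P/A = 32360/2300 = 14.07 MPa.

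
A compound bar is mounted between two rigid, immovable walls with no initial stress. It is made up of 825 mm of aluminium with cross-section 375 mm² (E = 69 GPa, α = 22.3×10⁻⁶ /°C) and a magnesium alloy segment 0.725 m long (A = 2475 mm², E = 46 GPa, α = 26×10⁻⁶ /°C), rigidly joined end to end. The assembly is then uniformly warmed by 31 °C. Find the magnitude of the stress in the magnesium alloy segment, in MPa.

σ ≈ 12.2 MPa (compressive)

With the walls removed the bar would change length by δ_free = Σ αᵢΔT Lᵢ = 22.3×10⁻⁶×31×825 + 26×10⁻⁶×31×725 = 1.155 mm.
The walls prevent any net length change, so an axial force P (same in every segment) develops. Compatibility: P · Σ Lᵢ/(AᵢEᵢ) = δ_free.
The series flexibility is Σ Lᵢ/(AᵢEᵢ) = 825/(375×69×10³) + 725/(2475×46×10³) = 3.825×10⁻⁵ mm/N.
P = 1.155 / 3.825×10⁻⁵ = 30190 N = 30.19 kN, compressive.
σ_{magnesium alloy} = P / A = 30190 / 2475 = 12.2 MPa.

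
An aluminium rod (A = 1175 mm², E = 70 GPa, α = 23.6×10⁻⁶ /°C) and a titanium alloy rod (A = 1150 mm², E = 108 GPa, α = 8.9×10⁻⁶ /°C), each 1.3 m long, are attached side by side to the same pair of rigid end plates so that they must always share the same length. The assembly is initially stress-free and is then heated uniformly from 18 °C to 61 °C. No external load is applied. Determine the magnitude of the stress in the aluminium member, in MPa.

σ ≈ 26.6 MPa (compressive)

Equilibrium of a rigid end plate with no external load gives equal and opposite internal forces ±P in the two members. Since α_{aluminium} > α_{titanium alloy}, heating drives the aluminium into compression and the titanium alloy into tension.
Equating the net (thermal + elastic) strains gives |α₁ − α₂|·ΔT = P·[1/(A₁E₁) + 1/(A₂E₂)].
|α₁ − α₂|·ΔT = 14.7×10⁻⁶ × 43 = 0.0006321.
1/(A₁E₁) + 1/(A₂E₂) = 1/(1175×70×10³) + 1/(1150×108×10³) = 2.021×10⁻⁸ N⁻¹.
P = 0.0006321 / 2.021×10⁻⁸ = 31280 N = 31.28 kN.
σ_{aluminium} = P/A₁ = 31280/1175 = 26.62 MPa, compressive.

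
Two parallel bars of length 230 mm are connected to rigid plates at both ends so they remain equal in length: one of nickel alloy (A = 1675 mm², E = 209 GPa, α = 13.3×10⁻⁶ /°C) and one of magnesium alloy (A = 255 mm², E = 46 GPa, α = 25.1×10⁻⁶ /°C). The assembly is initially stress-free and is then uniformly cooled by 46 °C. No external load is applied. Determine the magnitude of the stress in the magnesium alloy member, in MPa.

Both members must finish at the same length. With the larger α, the magnesium alloy tends to over-contract; the plates restrain it, putting the magnesium alloy in tension and the nickel alloy in compression. With no external load the two internal forces are equal and opposite, magnitude P.
Equating the net (thermal + elastic) strains gives |α₁ − α₂|·ΔT = P·[1/(A₁E₁) + 1/(A₂E₂)].
|α₁ − α₂|·ΔT = 11.8×10⁻⁶ × 46 = 0.0005428.
1/(A₁E₁) + 1/(A₂E₂) = 1/(1675×209×10³) + 1/(255×46×10³) = 8.811×10⁻⁸ N⁻¹.
So P = 0.0005428 / 8.811×10⁻⁸ = 6.161 kN.
σ_{magnesium alloy} = P/A₂ = 6161/255 = 24.16 MPa, tensile.

σ ≈ 24.2 MPa (tensile)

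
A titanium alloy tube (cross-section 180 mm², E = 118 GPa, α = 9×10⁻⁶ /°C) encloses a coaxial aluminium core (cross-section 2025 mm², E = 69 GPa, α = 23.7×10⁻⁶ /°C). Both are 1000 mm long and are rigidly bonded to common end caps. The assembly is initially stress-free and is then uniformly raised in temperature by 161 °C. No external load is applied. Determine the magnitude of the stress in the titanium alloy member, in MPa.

σ ≈ 242 MPa (tensile)

Both members must finish at the same length. With the larger α, the aluminium tends to over-expand; the plates restrain it, putting the aluminium in compression and the titanium alloy in tension. With no external load the two internal forces are equal and opposite, magnitude P.
Setting the final lengths equal and cancelling L: (α₁ − α₂)ΔT = P/(A₁E₁) + P/(A₂E₂).
|α₁ − α₂|·ΔT = 14.7×10⁻⁶ × 161 = 0.002367.
1/(A₁E₁) + 1/(A₂E₂) = 1/(180×118×10³) + 1/(2025×69×10³) = 5.424×10⁻⁸ N⁻¹.
So P = 0.002367 / 5.424×10⁻⁸ = 43.64 kN.
σ_{titanium alloy} = P/A₁ = 43640/180 = 242.4 MPa, tensile.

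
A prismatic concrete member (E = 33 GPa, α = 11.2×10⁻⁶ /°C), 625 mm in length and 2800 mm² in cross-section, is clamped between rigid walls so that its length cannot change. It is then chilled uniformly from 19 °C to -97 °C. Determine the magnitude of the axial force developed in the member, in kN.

With zero net strain, σ = E·αΔT = 33 GPa × 11.2×10⁻⁶ × 116 = 42.87 MPa.
P = AEαΔT = 2800 × 33×10³ × 11.2×10⁻⁶ × 116 = 120 kN (tensile).

P ≈ 120 kN (tensile)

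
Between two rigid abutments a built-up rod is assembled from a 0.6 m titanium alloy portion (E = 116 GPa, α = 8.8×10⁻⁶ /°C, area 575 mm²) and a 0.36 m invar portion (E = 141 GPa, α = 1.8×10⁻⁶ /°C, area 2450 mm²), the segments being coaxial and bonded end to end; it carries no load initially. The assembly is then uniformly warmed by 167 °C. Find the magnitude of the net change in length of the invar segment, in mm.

|ΔL| ≈ 0.00544 mm

If the supports were absent, the total length change would be Σ αᵢΔT Lᵢ = 8.8×10⁻⁶×167×600 + 1.8×10⁻⁶×167×360 = 0.99 mm.
The walls prevent any net length change, so an axial force P (same in every segment) develops. Compatibility: P · Σ Lᵢ/(AᵢEᵢ) = δ_free.
The series flexibility is Σ Lᵢ/(AᵢEᵢ) = 600/(575×116×10³) + 360/(2450×141×10³) = 1.004×10⁻⁵ mm/N.
Hence P = δ_free / Σ(L/AE) = 0.99/1.004×10⁻⁵ = 98.63 kN (compressive).
For the invar segment, free thermal change = 1.8×10⁻⁶×167×360 = 0.1082 mm and elastic change from P = 98630×360/(2450×141×10³) = 0.1028 mm; these oppose, so the net change is 0.00544 mm (segment lengthens).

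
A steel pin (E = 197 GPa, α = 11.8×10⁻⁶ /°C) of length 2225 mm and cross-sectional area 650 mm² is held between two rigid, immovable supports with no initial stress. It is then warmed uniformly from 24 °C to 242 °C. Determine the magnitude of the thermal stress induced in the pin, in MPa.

The supports are rigid, so the total axial strain is zero. The restrained thermal strain is ε = αΔT = 11.8×10⁻⁶ × 218 = 2572.4×10⁻⁶.
σ = EαΔT = 197×10³ × 11.8×10⁻⁶ × 218 = 506.8 MPa (compressive; the pin is trying to expand).

σ ≈ 507 MPa (compressive)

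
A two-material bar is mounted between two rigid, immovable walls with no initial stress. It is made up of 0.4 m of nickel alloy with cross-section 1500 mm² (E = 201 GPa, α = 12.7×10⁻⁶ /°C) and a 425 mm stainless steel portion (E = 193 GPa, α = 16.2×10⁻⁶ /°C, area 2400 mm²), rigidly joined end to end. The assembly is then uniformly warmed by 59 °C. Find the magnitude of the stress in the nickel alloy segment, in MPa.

With the walls removed the bar would change length by δ_free = Σ αᵢΔT Lᵢ = 12.7×10⁻⁶×59×400 + 16.2×10⁻⁶×59×425 = 0.7059 mm.
Since the ends are fixed, an axial force P builds up, equal in every segment, with P · Σ Lᵢ/(AᵢEᵢ) = δ_free.
The series flexibility is Σ Lᵢ/(AᵢEᵢ) = 400/(1500×201×10³) + 425/(2400×193×10³) = 2.244×10⁻⁶ mm/N.
Hence P = δ_free / Σ(L/AE) = 0.7059/2.244×10⁻⁶ = 314.6 kN (compressive).
σ_{nickel alloy} = P / A = 314600 / 1500 = 209.7 MPa.

σ ≈ 210 MPa (compressive)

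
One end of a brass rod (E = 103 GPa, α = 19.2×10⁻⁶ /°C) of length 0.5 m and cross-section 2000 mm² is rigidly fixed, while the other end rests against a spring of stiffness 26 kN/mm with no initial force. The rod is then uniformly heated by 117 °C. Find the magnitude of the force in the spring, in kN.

P ≈ 27.5 kN

Free thermal expansion: δ_free = αΔT L = 19.2×10⁻⁶ × 117 × 500 = 1.123 mm.
Let P be the compressive force at the spring. The rod shortens elastically by PL/(AE) and the spring compresses by P/k; together these equal δ_free.
P [ L/(AE) + 1/k ] = δ_free → P [ 500/(2000×103×10³) + 1/(26×10³) ] = 1.123.
P = 1.123 / 4.089×10⁻⁵ = 27470 N.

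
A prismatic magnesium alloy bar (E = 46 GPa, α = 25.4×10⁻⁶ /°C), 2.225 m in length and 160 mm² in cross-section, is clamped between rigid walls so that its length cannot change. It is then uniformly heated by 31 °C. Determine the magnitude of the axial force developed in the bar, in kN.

With zero net strain, σ = E·αΔT = 46 GPa × 25.4×10⁻⁶ × 31 = 36.22 MPa.
Axial force P = σA = 36.22 × 160 = 5795 N = 5.795 kN, compressive.

P ≈ 5.8 kN (compressive)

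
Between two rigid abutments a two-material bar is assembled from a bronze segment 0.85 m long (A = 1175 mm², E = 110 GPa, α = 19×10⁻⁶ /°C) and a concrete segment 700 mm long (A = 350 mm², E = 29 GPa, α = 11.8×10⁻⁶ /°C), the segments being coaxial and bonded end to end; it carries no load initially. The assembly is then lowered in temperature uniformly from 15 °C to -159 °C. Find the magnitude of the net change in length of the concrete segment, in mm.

|ΔL| ≈ 2.44 mm

If the supports were absent, the total length change would be Σ αᵢΔT Lᵢ = 19×10⁻⁶×174×850 + 11.8×10⁻⁶×174×700 = 4.247 mm.
The walls prevent any net length change, so an axial force P (same in every segment) develops. Compatibility: P · Σ Lᵢ/(AᵢEᵢ) = δ_free.
Σ Lᵢ/(AᵢEᵢ) = 850/(1175×110×10³) + 700/(350×29×10³) = 7.554×10⁻⁵ mm/N.
So P = 4.247 / 7.554×10⁻⁵ = 56.22 kN, tensile.
For the concrete segment, free thermal change = 11.8×10⁻⁶×174×700 = 1.437 mm and elastic change from P = 56220×700/(350×29×10³) = 3.878 mm; these oppose, so the net change is 2.44 mm (segment lengthens).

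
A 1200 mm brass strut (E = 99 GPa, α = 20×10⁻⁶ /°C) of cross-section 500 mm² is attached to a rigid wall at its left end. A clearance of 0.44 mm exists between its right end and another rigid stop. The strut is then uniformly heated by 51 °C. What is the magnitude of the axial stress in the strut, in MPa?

σ ≈ 64.7 MPa (compressive)

Unrestrained expansion: δ_free = αΔT L = 20×10⁻⁶ × 51 × 1200 = 1.224 mm.
After closing the 0.44 mm clearance, 1.224 − 0.44 = 0.784 mm of expansion remains to be suppressed by the wall.
That suppressed elongation corresponds to σ = E·Δ/L = 99×10³ × 0.784/1200 = 64.68 MPa.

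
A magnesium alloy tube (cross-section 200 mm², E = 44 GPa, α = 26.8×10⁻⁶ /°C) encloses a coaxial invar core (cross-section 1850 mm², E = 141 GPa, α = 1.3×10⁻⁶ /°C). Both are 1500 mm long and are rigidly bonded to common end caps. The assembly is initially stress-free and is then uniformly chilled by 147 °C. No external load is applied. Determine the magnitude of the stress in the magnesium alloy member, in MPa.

σ ≈ 160 MPa (tensile)

The magnesium alloy has the larger α, so on cooling it would change length more than the invar if both were free. The rigid plates force a common final length, so the magnesium alloy is put into tension and the invar into compression, with equal and opposite forces P (no external load).
Compatibility of the two members (thermal + elastic change equal): (α₁ − α₂)ΔT = P·[1/(A₁E₁) + 1/(A₂E₂)].
|α₁ − α₂|·ΔT = 25.5×10⁻⁶ × 147 = 0.003749.
1/(A₁E₁) + 1/(A₂E₂) = 1/(200×44×10³) + 1/(1850×141×10³) = 1.175×10⁻⁷ N⁻¹.
P = 0.003749 / 1.175×10⁻⁷ = 31910 N = 31.91 kN.
σ_{magnesium alloy} = P/A₁ = 31910/200 = 159.6 MPa, tensile.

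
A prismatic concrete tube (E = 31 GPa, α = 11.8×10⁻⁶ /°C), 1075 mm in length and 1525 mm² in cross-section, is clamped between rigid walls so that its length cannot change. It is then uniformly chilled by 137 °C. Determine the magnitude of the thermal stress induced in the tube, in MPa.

The supports are rigid, so the total axial strain is zero. The restrained thermal strain is ε = αΔT = 11.8×10⁻⁶ × 137 = 1616.6×10⁻⁶.
The stress required to suppress this strain is σ = Eε = 31×10³ × 1616.6×10⁻⁶ = 50.11 MPa, tensile since the tube is trying to contract.

σ ≈ 50.1 MPa (tensile)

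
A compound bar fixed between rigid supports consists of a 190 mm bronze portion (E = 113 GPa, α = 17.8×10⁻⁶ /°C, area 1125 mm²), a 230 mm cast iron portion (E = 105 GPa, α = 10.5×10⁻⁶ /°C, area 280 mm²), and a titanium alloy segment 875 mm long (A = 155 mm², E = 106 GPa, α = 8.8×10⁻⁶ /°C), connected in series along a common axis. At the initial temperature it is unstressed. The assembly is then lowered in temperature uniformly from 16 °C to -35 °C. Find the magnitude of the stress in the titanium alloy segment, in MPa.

σ ≈ 71 MPa (tensile)

Free thermal contraction of the whole bar: Σ αᵢΔT Lᵢ = 17.8×10⁻⁶×51×190 + 10.5×10⁻⁶×51×230 + 8.8×10⁻⁶×51×875 = 0.6883 mm.
The walls prevent any net length change, so an axial force P (same in every segment) develops. Compatibility: P · Σ Lᵢ/(AᵢEᵢ) = δ_free.
The series flexibility is Σ Lᵢ/(AᵢEᵢ) = 190/(1125×113×10³) + 230/(280×105×10³) + 875/(155×106×10³) = 6.257×10⁻⁵ mm/N.
So P = 0.6883 / 6.257×10⁻⁵ = 11 kN, tensile.
σ_{titanium alloy} = P / A = 11000 / 155 = 70.97 MPa.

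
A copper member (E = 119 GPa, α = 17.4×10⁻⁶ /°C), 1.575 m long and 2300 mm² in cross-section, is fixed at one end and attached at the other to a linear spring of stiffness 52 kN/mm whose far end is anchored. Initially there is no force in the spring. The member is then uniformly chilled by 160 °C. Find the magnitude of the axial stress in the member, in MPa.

Free thermal contraction: δ_free = αΔT L = 17.4×10⁻⁶ × 160 × 1575 = 4.385 mm.
Let P be the tensile force in the spring. The member extends elastically by PL/(AE) and the spring stretches by P/k; together these equal δ_free.
So P = δ_free / [L/(AE) + 1/k] = 4.385 / [ 1575/(2300×119×10³) + 1/(52×10³) ].
P = 4.385 / 2.499×10⁻⁵ = 175500 N.
σ = P/A = 175500/2300 = 76.3 MPa.

σ ≈ 76.3 MPa (tensile)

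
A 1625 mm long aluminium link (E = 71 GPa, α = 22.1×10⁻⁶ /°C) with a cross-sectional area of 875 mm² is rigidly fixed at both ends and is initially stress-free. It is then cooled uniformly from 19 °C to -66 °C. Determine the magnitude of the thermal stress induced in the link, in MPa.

σ ≈ 133 MPa (tensile)

The supports are rigid, so the total axial strain is zero. The restrained thermal strain is ε = αΔT = 22.1×10⁻⁶ × 85 = 1878.5×10⁻⁶.
Hence σ = E·αΔT = 71×10³ × 1878.5×10⁻⁶ = 133.4 MPa, tensile.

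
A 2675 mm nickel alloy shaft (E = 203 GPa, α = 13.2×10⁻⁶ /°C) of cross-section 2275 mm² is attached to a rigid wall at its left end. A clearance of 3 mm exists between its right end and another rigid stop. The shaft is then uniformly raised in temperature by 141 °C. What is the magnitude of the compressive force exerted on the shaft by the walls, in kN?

Free thermal elongation = αΔT L = 13.2×10⁻⁶ × 141 × 2675 = 4.979 mm.
This exceeds the 3 mm gap, so the wall pushes back. The portion of expansion that must be recovered elastically is δ_free − gap = 4.979 − 3 = 1.979 mm.
Compatibility: PL/(AE) = 1.979 mm, so σ = P/A = E × (1.979/2675) = 150.2 MPa.
Force on the wall = σA = 150.2 × 2275 mm² = 341.6 kN.

P ≈ 342 kN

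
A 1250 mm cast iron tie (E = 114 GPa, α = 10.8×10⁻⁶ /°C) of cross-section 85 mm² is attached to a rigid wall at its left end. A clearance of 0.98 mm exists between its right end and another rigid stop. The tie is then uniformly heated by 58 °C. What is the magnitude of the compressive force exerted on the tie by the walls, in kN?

P ≈ 0 kN

Free thermal elongation = αΔT L = 10.8×10⁻⁶ × 58 × 1250 = 0.783 mm.
Since δ_free = 0.783 mm is less than the 0.98 mm gap, the tie never touches the wall. No axial force develops.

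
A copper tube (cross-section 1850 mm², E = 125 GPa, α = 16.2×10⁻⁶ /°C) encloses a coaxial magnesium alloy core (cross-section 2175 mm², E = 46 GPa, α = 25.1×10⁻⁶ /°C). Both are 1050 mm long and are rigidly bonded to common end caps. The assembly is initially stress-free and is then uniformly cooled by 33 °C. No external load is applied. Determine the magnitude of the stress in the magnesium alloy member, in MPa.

The magnesium alloy has the larger α, so on cooling it would change length more than the copper if both were free. The rigid plates force a common final length, so the magnesium alloy is put into tension and the copper into compression, with equal and opposite forces P (no external load).
Compatibility of the two members (thermal + elastic change equal): (α₁ − α₂)ΔT = P·[1/(A₁E₁) + 1/(A₂E₂)].
|α₁ − α₂|·ΔT = 8.9×10⁻⁶ × 33 = 0.0002937.
1/(A₁E₁) + 1/(A₂E₂) = 1/(1850×125×10³) + 1/(2175×46×10³) = 1.432×10⁻⁸ N⁻¹.
P = 0.0002937 / 1.432×10⁻⁸ = 20510 N = 20.51 kN.
σ_{magnesium alloy} = P/A₂ = 20510/2175 = 9.43 MPa, tensile.

σ ≈ 9.43 MPa (tensile)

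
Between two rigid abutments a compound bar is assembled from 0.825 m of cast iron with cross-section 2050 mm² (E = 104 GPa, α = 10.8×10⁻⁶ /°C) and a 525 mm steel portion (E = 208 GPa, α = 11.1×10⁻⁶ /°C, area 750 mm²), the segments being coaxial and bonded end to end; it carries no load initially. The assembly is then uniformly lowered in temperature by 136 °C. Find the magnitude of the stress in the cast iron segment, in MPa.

Free thermal contraction of the whole bar: Σ αᵢΔT Lᵢ = 10.8×10⁻⁶×136×825 + 11.1×10⁻⁶×136×525 = 2.004 mm.
Since the ends are fixed, an axial force P builds up, equal in every segment, with P · Σ Lᵢ/(AᵢEᵢ) = δ_free.
Σ Lᵢ/(AᵢEᵢ) = 825/(2050×104×10³) + 525/(750×208×10³) = 7.235×10⁻⁶ mm/N.
Hence P = δ_free / Σ(L/AE) = 2.004/7.235×10⁻⁶ = 277 kN (tensile).
σ_{cast iron} = P / A = 277000 / 2050 = 135.1 MPa.

σ ≈ 135 MPa (tensile)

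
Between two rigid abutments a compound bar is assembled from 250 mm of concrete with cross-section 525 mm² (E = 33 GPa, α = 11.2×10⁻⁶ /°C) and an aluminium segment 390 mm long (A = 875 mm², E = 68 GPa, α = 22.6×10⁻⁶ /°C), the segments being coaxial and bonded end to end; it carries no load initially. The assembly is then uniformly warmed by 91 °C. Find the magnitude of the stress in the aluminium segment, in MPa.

σ ≈ 57.6 MPa (compressive)

With the walls removed the bar would change length by δ_free = Σ αᵢΔT Lᵢ = 11.2×10⁻⁶×91×250 + 22.6×10⁻⁶×91×390 = 1.057 mm.
Since the ends are fixed, an axial force P builds up, equal in every segment, with P · Σ Lᵢ/(AᵢEᵢ) = δ_free.
The series flexibility is Σ Lᵢ/(AᵢEᵢ) = 250/(525×33×10³) + 390/(875×68×10³) = 2.098×10⁻⁵ mm/N.
So P = 1.057 / 2.098×10⁻⁵ = 50.36 kN, compressive.
σ_{aluminium} = P / A = 50360 / 875 = 57.56 MPa.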